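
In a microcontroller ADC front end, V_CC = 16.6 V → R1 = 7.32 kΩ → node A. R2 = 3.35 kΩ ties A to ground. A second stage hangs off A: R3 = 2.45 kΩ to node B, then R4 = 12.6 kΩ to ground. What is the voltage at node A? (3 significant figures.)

V_A ≈ 4.52 V

The second stage (R3 + R4 = 15.05 kΩ) loads node A in parallel with R2.
R2 ‖ (R3+R4) = 2.740 kΩ.
So V_A = 16.6 × 0.2724 = 4.521 V.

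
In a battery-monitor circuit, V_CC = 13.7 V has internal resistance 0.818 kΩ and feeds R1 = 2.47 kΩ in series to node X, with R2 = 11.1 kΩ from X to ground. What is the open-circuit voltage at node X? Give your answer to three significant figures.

V_th ≈ 10.6 V

R1' = 0.818 + 2.47 = 3.288 kΩ (source resistance + R1).
V_th is the unloaded tap voltage: V_CC · R2/(R1'+R2) = 13.7 × 0.7715 = 10.57 V.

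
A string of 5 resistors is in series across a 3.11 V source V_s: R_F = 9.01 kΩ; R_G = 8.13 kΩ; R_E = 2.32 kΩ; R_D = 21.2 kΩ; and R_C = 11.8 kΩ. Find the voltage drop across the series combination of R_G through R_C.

V ≈ 2.58 V

ΣR = 9.01 + 8.13 + 2.32 + 21.2 + 11.8 = 52.46 kΩ.
R_{R_G..R_C} = 8.13 + 2.32 + 21.2 + 11.8 = 43.45 kΩ.
By the voltage-divider rule, V = 3.11 × 43.45/52.46 = 2.576 V.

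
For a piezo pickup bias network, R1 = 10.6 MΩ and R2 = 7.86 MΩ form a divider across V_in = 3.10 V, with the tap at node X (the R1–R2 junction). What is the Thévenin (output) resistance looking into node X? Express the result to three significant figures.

Looking into X with the source shorted: R_th = R1·R2/(R1+R2) = 10.60 × 7.86/18.46 = 4.513 MΩ.

R_th ≈ 4.51 MΩ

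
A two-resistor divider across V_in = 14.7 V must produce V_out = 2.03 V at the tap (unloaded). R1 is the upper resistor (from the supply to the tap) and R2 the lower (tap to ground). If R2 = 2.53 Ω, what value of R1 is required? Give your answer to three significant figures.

Required fraction k = V_out/V_in = 0.1381.
R1 = R2·(1/k − 1) = 2.53 × 6.241 = 15.79 Ω.

R1 ≈ 15.8 Ω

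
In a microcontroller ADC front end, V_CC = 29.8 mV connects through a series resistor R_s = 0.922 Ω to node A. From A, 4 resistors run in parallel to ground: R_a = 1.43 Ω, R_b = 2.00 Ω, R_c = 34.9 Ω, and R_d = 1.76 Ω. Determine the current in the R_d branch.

Equivalent of the parallel group: R_p = 0.5568 Ω.
V_A = 29.8 × 0.5568/1.479 = 11.22 mV.
I(R_d) = V_A / R_d = 11.22/1.76 = 6.375 mA.

I ≈ 6.37 mA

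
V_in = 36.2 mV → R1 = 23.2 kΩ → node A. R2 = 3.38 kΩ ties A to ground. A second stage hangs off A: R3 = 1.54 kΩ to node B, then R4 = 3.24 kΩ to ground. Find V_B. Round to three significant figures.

The second stage (R3 + R4 = 4.780 kΩ) loads node A in parallel with R2.
R2 ‖ (R3+R4) = 1.980 kΩ.
V_A = 36.2 × 1.980/(23.2 + 1.980) = 2.846 mV.
V_B = V_A × 0.6778 = 1.929 mV.

V_B ≈ 1.93 mV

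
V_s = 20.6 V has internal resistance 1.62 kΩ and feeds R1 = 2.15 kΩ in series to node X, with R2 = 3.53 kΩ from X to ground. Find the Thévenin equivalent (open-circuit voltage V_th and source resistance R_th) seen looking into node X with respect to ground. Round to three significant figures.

V_th ≈ 9.96 V, R_th ≈ 1.82 kΩ

R1' = 1.62 + 2.15 = 3.770 kΩ (source resistance + R1).
With X open, the divider is unloaded: V_th = 20.6 × 3.53/7.300 = 9.961 V.
With V_s suppressed (replaced by a short), R_th = R1' ‖ R2 = (3.770 × 3.53)/(3.770 + 3.53) = 1.823 kΩ.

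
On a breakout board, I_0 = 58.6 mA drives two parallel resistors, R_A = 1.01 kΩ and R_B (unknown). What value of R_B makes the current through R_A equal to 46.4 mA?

In a two-way split, I_A/I_0 = R_B/(R_A + R_B).
With f = 0.7918, R_B = R_A · f/(1−f) = 1.01 × 3.803 = 3.841 kΩ.

R_B ≈ 3.84 kΩ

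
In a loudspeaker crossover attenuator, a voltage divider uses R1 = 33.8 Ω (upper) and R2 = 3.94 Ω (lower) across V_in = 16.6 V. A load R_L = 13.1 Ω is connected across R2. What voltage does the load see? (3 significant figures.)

First combine the lower leg with the load: R2 ‖ R_L = 3.029 Ω.
Then V_out = V_in · R2'/(R1 + R2') = 16.6 × 3.029/36.83 = 1.365 V.

V_out ≈ 1.37 V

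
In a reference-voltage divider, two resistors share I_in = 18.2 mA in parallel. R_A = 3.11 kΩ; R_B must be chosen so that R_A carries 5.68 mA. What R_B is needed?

R_B ≈ 1.41 kΩ

In a two-way split, I_A/I_in = R_B/(R_A + R_B).
5.68/18.2 = R_B/(R_A + R_B) → R_B = R_A · (0.3121)/(1 − 0.3121) = 3.11 × 0.4537 = 1.411 kΩ.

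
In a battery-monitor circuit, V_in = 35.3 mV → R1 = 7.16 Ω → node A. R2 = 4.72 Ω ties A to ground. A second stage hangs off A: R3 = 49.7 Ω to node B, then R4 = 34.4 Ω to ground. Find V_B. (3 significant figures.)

The second stage (R3 + R4 = 84.10 Ω) loads node A in parallel with R2.
R2 ‖ (R3+R4) = 4.469 Ω.
First divider: V_A = V_in · 4.469/(7.16 + 4.469) = 13.57 mV.
Then the unloaded second divider: V_B = V_A × R4/(R3+R4) = 13.57 × 0.4090 = 5.549 mV.

V_B ≈ 5.55 mV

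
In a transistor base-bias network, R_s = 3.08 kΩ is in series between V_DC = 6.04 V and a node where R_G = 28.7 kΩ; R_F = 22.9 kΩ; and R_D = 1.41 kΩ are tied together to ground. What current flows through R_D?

I ≈ 1.25 mA

Combine the parallel branches: R_p = (1/28.7 + 1/22.9 + 1/1.41)⁻¹ = 1.269 kΩ.
V_A = 6.04 × 1.269/4.349 = 1.763 V.
Branch current I = V_A/R_D = 1.763/1.41 = 1.250 mA.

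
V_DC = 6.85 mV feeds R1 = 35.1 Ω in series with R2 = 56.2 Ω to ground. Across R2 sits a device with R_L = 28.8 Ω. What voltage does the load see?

V_out ≈ 2.41 mV

The load sits in parallel with R2, giving an effective lower resistance R2' = R2·R_L/(R2+R_L) = 19.04 Ω.
Now apply the divider: V_out = 6.85 × 0.3517 = 2.409 mV.
(Unloaded it would be 4.22 mV; the load pulls it down.)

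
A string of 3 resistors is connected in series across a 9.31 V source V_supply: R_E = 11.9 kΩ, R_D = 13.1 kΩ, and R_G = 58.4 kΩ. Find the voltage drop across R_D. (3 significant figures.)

V ≈ 1.46 V

Series total: ΣR = 11.9 + 13.1 + 58.4 = 83.40 kΩ.
Voltage divider: V = V_supply · (13.10 / 83.40) = 9.31 × 0.1571 = 1.462 V.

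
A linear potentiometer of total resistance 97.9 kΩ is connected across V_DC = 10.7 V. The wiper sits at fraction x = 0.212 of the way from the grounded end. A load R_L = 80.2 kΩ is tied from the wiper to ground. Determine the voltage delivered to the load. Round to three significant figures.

V_out ≈ 1.88 V

Lower segment x·R_p = 20.75 kΩ; upper segment (1−x)·R_p = 77.15 kΩ.
R_L loads the lower segment: effective lower R = 16.49 kΩ.
V_out = 10.7 × 16.49/(77.15 + 16.49) = 1.884 V.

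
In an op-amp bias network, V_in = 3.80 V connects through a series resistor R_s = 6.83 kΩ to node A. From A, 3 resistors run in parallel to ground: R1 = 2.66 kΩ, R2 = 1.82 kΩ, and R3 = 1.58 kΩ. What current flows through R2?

I ≈ 0.179 mA

Equivalent of the parallel group: R_p = 0.6417 kΩ.
V_A by voltage divider: V_A = 3.80 × 0.6417/(6.83 + 0.6417) = 0.3264 V.
I(R2) = V_A / R2 = 0.3264/1.82 = 0.1793 mA.
(Equivalently: I_total = 0.5086 mA, then current-divider fraction G_k/ΣG = 0.3526.)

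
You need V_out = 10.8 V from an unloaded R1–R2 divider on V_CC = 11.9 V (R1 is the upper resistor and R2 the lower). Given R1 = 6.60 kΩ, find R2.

R2 ≈ 64.8 kΩ

The divider ratio is R2/(R1+R2) = 10.8/11.9 = 0.9076.
R2 = R1 · 0.9076/(1 − 0.9076) = 64.80 kΩ.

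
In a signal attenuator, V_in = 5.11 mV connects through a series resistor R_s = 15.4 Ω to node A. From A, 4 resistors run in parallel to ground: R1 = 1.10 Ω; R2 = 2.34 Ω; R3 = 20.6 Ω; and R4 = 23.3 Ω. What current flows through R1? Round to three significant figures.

I ≈ 0.202 mA

Parallel bank: R_p = 1/(1/1.10 + 1/2.34 + 1/20.6 + 1/23.3) = 0.7003 Ω.
V_A = 5.11 × 0.7003/16.10 = 0.2223 mV.
I(R1) = V_A / R1 = 0.2223/1.10 = 0.2021 mA.
(Equivalently: I_total = 0.3174 mA, then current-divider fraction G_k/ΣG = 0.6367.)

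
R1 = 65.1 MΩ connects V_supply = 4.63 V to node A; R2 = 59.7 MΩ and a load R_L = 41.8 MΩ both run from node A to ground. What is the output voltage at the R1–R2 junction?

R2 ‖ R_L = (59.7 × 41.8)/(59.7 + 41.8) = 24.59 MΩ.
Voltage divider with the loaded lower leg: V_out = 4.63 × 24.59/(65.1 + 24.59) = 4.63 × 0.2741 = 1.269 V.

V_out ≈ 1.27 V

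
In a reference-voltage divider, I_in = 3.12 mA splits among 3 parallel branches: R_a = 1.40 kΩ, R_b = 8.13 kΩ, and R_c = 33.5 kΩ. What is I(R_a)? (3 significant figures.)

I ≈ 2.57 mA

Conductances: ΣG = 1/1.40 + 1/8.13 + 1/33.5 = 0.8671 (1/kΩ).
By the current-divider rule, I = I_in · G_k/ΣG = 3.12 × 0.8237 = 2.570 mA.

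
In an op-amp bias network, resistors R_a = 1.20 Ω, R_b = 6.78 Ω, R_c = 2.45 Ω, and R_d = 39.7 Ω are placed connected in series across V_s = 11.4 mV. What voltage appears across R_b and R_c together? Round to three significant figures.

ΣR = 1.20 + 6.78 + 2.45 + 39.7 = 50.13 Ω.
R_{R_b..R_c} = 6.78 + 2.45 = 9.230 Ω.
By the voltage-divider rule, V = 11.4 × 9.230/50.13 = 2.099 mV.

V ≈ 2.10 mV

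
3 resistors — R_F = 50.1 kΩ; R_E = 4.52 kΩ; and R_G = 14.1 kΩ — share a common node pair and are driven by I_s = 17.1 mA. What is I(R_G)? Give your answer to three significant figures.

Total conductance ΣG = 1/50.1 + 1/4.52 + 1/14.1 = 0.3121 (units of 1/kΩ).
By the current-divider rule, I = I_s · G_k/ΣG = 17.1 × 0.2272 = 3.886 mA.

I ≈ 3.89 mA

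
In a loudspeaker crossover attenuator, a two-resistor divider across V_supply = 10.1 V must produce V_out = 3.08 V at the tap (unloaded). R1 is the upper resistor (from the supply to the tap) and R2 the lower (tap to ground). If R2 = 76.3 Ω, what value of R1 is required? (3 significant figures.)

R1 ≈ 174 Ω

V_out/V_supply = R2/(R1+R2) = 0.3050.
Rearranging, R1 = R2·(1−k)/k = 76.3 × 2.279 = 173.9 Ω.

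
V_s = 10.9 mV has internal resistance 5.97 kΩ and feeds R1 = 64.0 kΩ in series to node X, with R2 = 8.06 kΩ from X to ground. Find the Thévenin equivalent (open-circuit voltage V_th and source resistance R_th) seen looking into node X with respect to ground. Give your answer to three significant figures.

R1' = 5.97 + 64.0 = 69.97 kΩ (source resistance + R1).
With X open, the divider is unloaded: V_th = 10.9 × 8.06/78.03 = 1.126 mV.
Zeroing V_s shorts the top of R1' to ground, so R_th = R1' ‖ R2 = 7.227 kΩ.

V_th ≈ 1.13 mV, R_th ≈ 7.23 kΩ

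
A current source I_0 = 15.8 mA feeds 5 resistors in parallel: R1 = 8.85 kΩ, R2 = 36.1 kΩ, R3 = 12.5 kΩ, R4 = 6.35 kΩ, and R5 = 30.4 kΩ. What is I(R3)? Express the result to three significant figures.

Conductances: ΣG = 1/8.85 + 1/36.1 + 1/12.5 + 1/6.35 + 1/30.4 = 0.4111 (1/kΩ).
Current divider: I(R3) = I_0 · G_k/ΣG = 15.8 × (0.08000/0.4111) = 15.8 × 0.1946 = 3.075 mA.

I ≈ 3.07 mA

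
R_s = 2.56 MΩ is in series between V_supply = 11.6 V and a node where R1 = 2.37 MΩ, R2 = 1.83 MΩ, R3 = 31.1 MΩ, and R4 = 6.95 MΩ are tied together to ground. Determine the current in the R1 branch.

Equivalent of the parallel group: R_p = 0.8738 MΩ.
Node voltage V_A = V_supply · R_p/(R_s + R_p) = 11.6 × 0.2545 = 2.952 V.
Branch current I = V_A/R1 = 2.952/2.37 = 1.246 µA.
(Check via current divider: I_total = 3.378 µA; share G_k/ΣG = 0.3687 → same result.)

I ≈ 1.25 µA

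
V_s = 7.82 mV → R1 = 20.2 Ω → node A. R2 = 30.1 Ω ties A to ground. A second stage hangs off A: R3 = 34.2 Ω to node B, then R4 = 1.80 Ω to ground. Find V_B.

V_B ≈ 0.175 mV

The second stage (R3 + R4 = 36.00 Ω) loads node A in parallel with R2.
R2 ‖ (R3+R4) = 16.39 Ω.
V_A = 7.82 × 16.39/(20.2 + 16.39) = 3.503 mV.
Then the unloaded second divider: V_B = V_A × R4/(R3+R4) = 3.503 × 0.05000 = 0.1752 mV.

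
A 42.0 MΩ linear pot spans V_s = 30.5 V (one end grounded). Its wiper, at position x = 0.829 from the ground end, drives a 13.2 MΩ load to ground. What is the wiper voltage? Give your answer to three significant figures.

Lower segment x·R_p = 34.82 MΩ; upper segment (1−x)·R_p = 7.182 MΩ.
R_L loads the lower segment: effective lower R = 9.571 MΩ.
Then V_out = V_s · 9.571/(7.182 + 9.571) = 17.42 V.

V_out ≈ 17.4 V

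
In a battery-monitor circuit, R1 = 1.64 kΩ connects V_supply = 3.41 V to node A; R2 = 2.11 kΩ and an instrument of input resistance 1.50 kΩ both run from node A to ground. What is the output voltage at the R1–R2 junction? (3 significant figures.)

V_out ≈ 1.19 V

The load sits in parallel with R2, giving an effective lower resistance R2' = R2·R_L/(R2+R_L) = 0.8767 kΩ.
Now apply the divider: V_out = 3.41 × 0.3484 = 1.188 V.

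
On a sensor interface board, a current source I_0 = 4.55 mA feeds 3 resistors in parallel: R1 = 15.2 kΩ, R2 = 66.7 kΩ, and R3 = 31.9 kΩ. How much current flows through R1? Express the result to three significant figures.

Conductances: ΣG = 1/15.2 + 1/66.7 + 1/31.9 = 0.1121 (1/kΩ).
Current divider: I(R1) = I_0 · G_k/ΣG = 4.55 × (0.06579/0.1121) = 4.55 × 0.5867 = 2.670 mA.

I ≈ 2.67 mA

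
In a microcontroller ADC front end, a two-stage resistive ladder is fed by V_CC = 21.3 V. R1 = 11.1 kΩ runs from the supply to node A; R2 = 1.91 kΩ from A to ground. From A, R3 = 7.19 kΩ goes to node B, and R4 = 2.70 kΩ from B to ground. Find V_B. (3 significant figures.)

The second stage (R3 + R4 = 9.890 kΩ) loads node A in parallel with R2.
Effective lower resistance at A: R2 ‖ 9.890 = 1.601 kΩ.
First divider: V_A = V_CC · 1.601/(11.1 + 1.601) = 2.685 V.
Stage 2 is unloaded, so V_B = V_A · R4/(R3+R4) = 2.685 × 2.70/9.890 = 0.7329 V.

V_B ≈ 0.733 V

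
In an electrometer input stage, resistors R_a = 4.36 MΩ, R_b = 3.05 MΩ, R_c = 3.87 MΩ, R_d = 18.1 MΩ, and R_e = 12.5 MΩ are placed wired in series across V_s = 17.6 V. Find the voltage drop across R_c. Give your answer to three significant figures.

V ≈ 1.63 V

Series total: ΣR = 4.36 + 3.05 + 3.87 + 18.1 + 12.5 = 41.88 MΩ.
Voltage divider: V = V_s · (3.870 / 41.88) = 17.6 × 0.09241 = 1.626 V.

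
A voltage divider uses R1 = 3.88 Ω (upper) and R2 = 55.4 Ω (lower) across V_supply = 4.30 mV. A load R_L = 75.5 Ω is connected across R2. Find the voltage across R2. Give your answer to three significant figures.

V_out ≈ 3.83 mV

First combine the lower leg with the load: R2 ‖ R_L = 31.95 Ω.
Voltage divider with the loaded lower leg: V_out = 4.30 × 31.95/(3.88 + 31.95) = 4.30 × 0.8917 = 3.834 mV.
(Unloaded it would be 4.02 mV; the load pulls it down.)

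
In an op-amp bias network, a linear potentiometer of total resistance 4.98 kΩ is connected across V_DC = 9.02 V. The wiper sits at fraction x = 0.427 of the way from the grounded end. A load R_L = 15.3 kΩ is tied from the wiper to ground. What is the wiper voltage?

V_out ≈ 3.57 V

Split the track: R_lower = x·R_p = 2.126 kΩ, R_upper = (1−x)·R_p = 2.854 kΩ.
R_L loads the lower segment: effective lower R = 1.867 kΩ.
Then V_out = V_DC · 1.867/(2.854 + 1.867) = 3.567 V.
(Unloaded: V_out = x·V_DC = 3.85 V.)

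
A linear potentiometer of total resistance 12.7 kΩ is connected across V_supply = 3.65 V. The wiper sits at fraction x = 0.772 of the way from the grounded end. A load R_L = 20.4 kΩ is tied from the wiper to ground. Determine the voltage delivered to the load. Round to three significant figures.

V_out ≈ 2.54 V

Lower segment x·R_p = 9.804 kΩ; upper segment (1−x)·R_p = 2.896 kΩ.
(x·R_p) ‖ R_L = 6.622 kΩ.
Loaded-divider output: V_out = 3.65 × 0.6958 = 2.540 V.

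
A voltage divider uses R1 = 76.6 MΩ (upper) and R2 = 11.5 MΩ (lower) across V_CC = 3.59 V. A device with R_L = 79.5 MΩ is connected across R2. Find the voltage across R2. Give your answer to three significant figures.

V_out ≈ 0.416 V

R2 ‖ R_L = (11.5 × 79.5)/(11.5 + 79.5) = 10.05 MΩ.
Voltage divider with the loaded lower leg: V_out = 3.59 × 10.05/(76.6 + 10.05) = 3.59 × 0.1160 = 0.4163 V.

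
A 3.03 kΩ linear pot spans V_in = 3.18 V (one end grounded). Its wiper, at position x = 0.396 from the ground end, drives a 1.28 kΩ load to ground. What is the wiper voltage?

Split the track: R_lower = x·R_p = 1.200 kΩ, R_upper = (1−x)·R_p = 1.830 kΩ.
Lower segment in parallel with the load: 1.200 ‖ 1.28 = 0.6193 kΩ.
Then V_out = V_in · 0.6193/(1.830 + 0.6193) = 0.8040 V.

V_out ≈ 0.804 V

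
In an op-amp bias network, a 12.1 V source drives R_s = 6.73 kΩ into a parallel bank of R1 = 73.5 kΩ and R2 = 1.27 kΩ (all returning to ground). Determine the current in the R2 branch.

I ≈ 1.49 mA

Parallel bank: R_p = 1/(1/73.5 + 1/1.27) = 1.248 kΩ.
V_A = 12.1 × 1.248/7.978 = 1.893 V.
Branch current I = V_A/R2 = 1.893/1.27 = 1.491 mA.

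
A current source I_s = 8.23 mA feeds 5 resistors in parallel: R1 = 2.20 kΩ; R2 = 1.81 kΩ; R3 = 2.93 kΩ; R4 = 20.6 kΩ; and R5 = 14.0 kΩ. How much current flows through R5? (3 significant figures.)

I ≈ 0.400 mA

ΣG = 1/2.20 + 1/1.81 + 1/2.93 + 1/20.6 + 1/14.0 = 1.468.
By the current-divider rule, I = I_s · G_k/ΣG = 8.23 × 0.04865 = 0.4004 mA.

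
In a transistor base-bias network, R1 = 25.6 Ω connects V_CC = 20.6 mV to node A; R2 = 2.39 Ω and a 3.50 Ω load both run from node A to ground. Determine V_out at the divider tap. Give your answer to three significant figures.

R2 ‖ R_L = (2.39 × 3.50)/(2.39 + 3.50) = 1.420 Ω.
Voltage divider with the loaded lower leg: V_out = 20.6 × 1.420/(25.6 + 1.420) = 20.6 × 0.05256 = 1.083 mV.

V_out ≈ 1.08 mV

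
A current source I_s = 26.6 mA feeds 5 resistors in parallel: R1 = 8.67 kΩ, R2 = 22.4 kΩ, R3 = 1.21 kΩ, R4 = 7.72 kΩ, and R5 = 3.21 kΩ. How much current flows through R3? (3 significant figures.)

Total conductance ΣG = 1/8.67 + 1/22.4 + 1/1.21 + 1/7.72 + 1/3.21 = 1.427 (units of 1/kΩ).
Current divider: I(R3) = I_s · G_k/ΣG = 26.6 × (0.8264/1.427) = 26.6 × 0.5790 = 15.40 mA.

I ≈ 15.4 mA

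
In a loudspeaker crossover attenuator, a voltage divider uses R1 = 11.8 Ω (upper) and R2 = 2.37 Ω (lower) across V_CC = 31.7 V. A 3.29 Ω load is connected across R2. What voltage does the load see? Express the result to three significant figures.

V_out ≈ 3.31 V

The load sits in parallel with R2, giving an effective lower resistance R2' = R2·R_L/(R2+R_L) = 1.378 Ω.
Then V_out = V_CC · R2'/(R1 + R2') = 31.7 × 1.378/13.18 = 3.314 V.
(Unloaded it would be 5.30 V; the load pulls it down.)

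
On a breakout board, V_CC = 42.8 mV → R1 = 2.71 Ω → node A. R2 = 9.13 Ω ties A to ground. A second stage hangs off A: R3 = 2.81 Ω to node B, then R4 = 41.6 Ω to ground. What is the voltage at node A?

Node A sees R2 in parallel with the series input of stage 2, R3 + R4 = 44.41 Ω.
R2 ‖ (R3+R4) = 7.573 Ω.
V_A = 42.8 × 7.573/(2.71 + 7.573) = 31.52 mV.

V_A ≈ 31.5 mV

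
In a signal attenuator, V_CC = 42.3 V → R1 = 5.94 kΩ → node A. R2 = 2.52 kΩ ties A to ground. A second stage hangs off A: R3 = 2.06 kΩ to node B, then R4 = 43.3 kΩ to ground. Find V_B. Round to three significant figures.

V_B ≈ 11.6 V

Node A sees R2 in parallel with the series input of stage 2, R3 + R4 = 45.36 kΩ.
Effective lower resistance at A: R2 ‖ 45.36 = 2.387 kΩ.
So V_A = 42.3 × 0.2867 = 12.13 V.
Stage 2 is unloaded, so V_B = V_A · R4/(R3+R4) = 12.13 × 43.3/45.36 = 11.58 V.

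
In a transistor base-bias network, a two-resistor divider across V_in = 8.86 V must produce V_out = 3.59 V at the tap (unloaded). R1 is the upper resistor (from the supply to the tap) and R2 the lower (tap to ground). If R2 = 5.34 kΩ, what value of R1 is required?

The divider ratio is R2/(R1+R2) = 3.59/8.86 = 0.4052.
Rearranging, R1 = R2·(1−k)/k = 5.34 × 1.468 = 7.839 kΩ.

R1 ≈ 7.84 kΩ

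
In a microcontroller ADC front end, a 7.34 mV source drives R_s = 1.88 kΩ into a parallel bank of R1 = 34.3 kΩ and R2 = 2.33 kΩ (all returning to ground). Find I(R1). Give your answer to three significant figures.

Combine the parallel branches: R_p = (1/34.3 + 1/2.33)⁻¹ = 2.182 kΩ.
Node voltage V_A = V_s · R_p/(R_s + R_p) = 7.34 × 0.5371 = 3.943 mV.
Branch current I = V_A/R1 = 3.943/34.3 = 0.1149 µA.
(Check via current divider: I_total = 1.807 µA; share G_k/ΣG = 0.06361 → same result.)

I ≈ 0.115 µA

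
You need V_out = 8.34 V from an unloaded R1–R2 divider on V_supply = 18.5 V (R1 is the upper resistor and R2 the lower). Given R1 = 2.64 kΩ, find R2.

Required fraction k = V_out/V_supply = 0.4508.
R2 = R1 · 0.4508/(1 − 0.4508) = 2.167 kΩ.

R2 ≈ 2.17 kΩ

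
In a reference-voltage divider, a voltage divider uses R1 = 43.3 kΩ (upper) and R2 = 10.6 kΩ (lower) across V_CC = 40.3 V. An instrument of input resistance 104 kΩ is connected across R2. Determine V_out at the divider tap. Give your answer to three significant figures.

R2 ‖ R_L = (10.6 × 104)/(10.6 + 104) = 9.620 kΩ.
Now apply the divider: V_out = 40.3 × 0.1818 = 7.326 V.

V_out ≈ 7.33 V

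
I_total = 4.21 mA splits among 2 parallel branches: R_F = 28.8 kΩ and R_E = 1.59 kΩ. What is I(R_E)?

I ≈ 3.99 mA

For two parallel branches, I_k = I_total · (other R)/(sum of R).
I(R_E) = 4.21 × 28.8/(28.8 + 1.59) = 4.21 × 0.9477 = 3.990 mA.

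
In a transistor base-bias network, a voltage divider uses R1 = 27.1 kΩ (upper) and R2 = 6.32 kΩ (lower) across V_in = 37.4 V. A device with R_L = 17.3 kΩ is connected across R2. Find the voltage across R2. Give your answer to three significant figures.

R2 ‖ R_L = (6.32 × 17.3)/(6.32 + 17.3) = 4.629 kΩ.
Now apply the divider: V_out = 37.4 × 0.1459 = 5.456 V.

V_out ≈ 5.46 V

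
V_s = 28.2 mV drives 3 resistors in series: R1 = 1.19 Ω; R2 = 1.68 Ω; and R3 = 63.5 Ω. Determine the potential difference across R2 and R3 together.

V ≈ 27.7 mV

ΣR = 1.19 + 1.68 + 63.5 = 66.37 Ω.
R_{R2..R3} = 1.68 + 63.5 = 65.18 Ω.
By the voltage-divider rule, V = 28.2 × 65.18/66.37 = 27.69 mV.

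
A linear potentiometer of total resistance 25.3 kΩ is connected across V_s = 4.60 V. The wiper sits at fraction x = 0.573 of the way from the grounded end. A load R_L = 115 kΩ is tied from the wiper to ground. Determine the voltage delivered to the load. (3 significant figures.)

The pot divides into 10.80 kΩ above the wiper and 14.50 kΩ below.
Lower segment in parallel with the load: 14.50 ‖ 115 = 12.87 kΩ.
V_out = 4.60 × 12.87/(10.80 + 12.87) = 2.501 V.
(Unloaded: V_out = x·V_s = 2.64 V.)

V_out ≈ 2.50 V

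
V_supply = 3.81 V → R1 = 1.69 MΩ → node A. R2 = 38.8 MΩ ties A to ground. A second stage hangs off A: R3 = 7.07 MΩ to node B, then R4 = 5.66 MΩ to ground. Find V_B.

Looking into the second stage from A: R3 + R4 = 12.73 MΩ appears in parallel with R2.
R2 ‖ (R3+R4) = 9.585 MΩ.
So V_A = 3.81 × 0.8501 = 3.239 V.
Then the unloaded second divider: V_B = V_A × R4/(R3+R4) = 3.239 × 0.4446 = 1.440 V.

V_B ≈ 1.44 V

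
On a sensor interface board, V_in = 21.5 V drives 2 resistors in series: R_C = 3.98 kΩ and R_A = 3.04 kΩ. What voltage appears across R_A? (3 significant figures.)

V ≈ 9.31 V

Series total: ΣR = 3.98 + 3.04 = 7.020 kΩ.
By the voltage-divider rule, V = 21.5 × 3.040/7.020 = 9.311 V.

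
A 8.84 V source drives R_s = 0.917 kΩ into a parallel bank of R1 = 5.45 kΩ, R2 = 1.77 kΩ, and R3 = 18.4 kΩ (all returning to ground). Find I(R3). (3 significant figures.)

Parallel bank: R_p = 1/(1/5.45 + 1/1.77 + 1/18.4) = 1.246 kΩ.
V_A by voltage divider: V_A = 8.84 × 1.246/(0.917 + 1.246) = 5.092 V.
Branch current I = V_A/R3 = 5.092/18.4 = 0.2767 mA.
(Equivalently: I_total = 4.088 mA, then current-divider fraction G_k/ΣG = 0.06770.)

I ≈ 0.277 mA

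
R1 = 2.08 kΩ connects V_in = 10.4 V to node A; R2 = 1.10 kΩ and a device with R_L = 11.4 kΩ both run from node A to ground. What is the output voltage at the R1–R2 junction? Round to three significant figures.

First combine the lower leg with the load: R2 ‖ R_L = 1.003 kΩ.
Voltage divider with the loaded lower leg: V_out = 10.4 × 1.003/(2.08 + 1.003) = 10.4 × 0.3254 = 3.384 V.
(Unloaded it would be 3.60 V; the load pulls it down.)

V_out ≈ 3.38 V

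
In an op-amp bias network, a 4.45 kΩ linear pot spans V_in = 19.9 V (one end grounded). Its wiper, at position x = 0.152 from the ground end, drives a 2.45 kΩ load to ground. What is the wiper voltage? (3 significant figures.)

The pot divides into 3.774 kΩ above the wiper and 0.6764 kΩ below.
R_L loads the lower segment: effective lower R = 0.5301 kΩ.
V_out = 19.9 × 0.5301/(3.774 + 0.5301) = 2.451 V.
(Unloaded: V_out = x·V_in = 3.02 V.)

V_out ≈ 2.45 V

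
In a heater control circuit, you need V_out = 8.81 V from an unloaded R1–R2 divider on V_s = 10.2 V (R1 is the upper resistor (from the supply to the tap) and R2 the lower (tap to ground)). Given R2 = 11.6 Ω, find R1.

Required fraction k = V_out/V_s = 0.8637.
Rearranging, R1 = R2·(1−k)/k = 11.6 × 0.1578 = 1.830 Ω.

R1 ≈ 1.83 Ω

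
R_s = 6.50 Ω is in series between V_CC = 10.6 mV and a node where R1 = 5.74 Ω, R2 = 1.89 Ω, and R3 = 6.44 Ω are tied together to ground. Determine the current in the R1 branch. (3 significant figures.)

Parallel bank: R_p = 1/(1/5.74 + 1/1.89 + 1/6.44) = 1.165 Ω.
Node voltage V_A = V_CC · R_p/(R_s + R_p) = 10.6 × 0.1520 = 1.611 mV.
I(R1) = V_A / R1 = 1.611/5.74 = 0.2806 mA.

I ≈ 0.281 mA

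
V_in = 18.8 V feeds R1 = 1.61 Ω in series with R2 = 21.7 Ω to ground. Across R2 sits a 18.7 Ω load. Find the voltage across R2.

The load sits in parallel with R2, giving an effective lower resistance R2' = R2·R_L/(R2+R_L) = 10.04 Ω.
Then V_out = V_in · R2'/(R1 + R2') = 18.8 × 10.04/11.65 = 16.20 V.

V_out ≈ 16.2 V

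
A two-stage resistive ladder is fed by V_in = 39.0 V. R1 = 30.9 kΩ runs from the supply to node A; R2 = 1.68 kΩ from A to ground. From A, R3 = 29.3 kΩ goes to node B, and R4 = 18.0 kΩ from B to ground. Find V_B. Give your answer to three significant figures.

V_B ≈ 0.740 V

Looking into the second stage from A: R3 + R4 = 47.30 kΩ appears in parallel with R2.
Effective lower resistance at A: R2 ‖ 47.30 = 1.622 kΩ.
First divider: V_A = V_in · 1.622/(30.9 + 1.622) = 1.946 V.
Then the unloaded second divider: V_B = V_A × R4/(R3+R4) = 1.946 × 0.3805 = 0.7404 V.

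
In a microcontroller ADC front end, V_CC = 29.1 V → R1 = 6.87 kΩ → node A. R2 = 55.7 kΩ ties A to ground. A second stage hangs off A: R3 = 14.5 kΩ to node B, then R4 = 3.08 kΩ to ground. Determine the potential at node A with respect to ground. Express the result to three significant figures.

V_A ≈ 19.2 V

Looking into the second stage from A: R3 + R4 = 17.58 kΩ appears in parallel with R2.
R2 ‖ (R3+R4) = 13.36 kΩ.
So V_A = 29.1 × 0.6604 = 19.22 V.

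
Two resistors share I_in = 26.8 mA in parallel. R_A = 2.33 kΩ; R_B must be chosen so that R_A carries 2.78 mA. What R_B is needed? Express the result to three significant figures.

R_B ≈ 0.270 kΩ

Two-branch current divider: I_A = I_in · R_B/(R_A + R_B).
2.78/26.8 = R_B/(R_A + R_B) → R_B = R_A · (0.1037)/(1 − 0.1037) = 2.33 × 0.1157 = 0.2697 kΩ.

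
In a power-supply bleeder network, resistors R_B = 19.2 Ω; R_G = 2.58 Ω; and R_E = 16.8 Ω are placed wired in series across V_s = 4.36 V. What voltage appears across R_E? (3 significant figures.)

V ≈ 1.90 V

Series total: ΣR = 19.2 + 2.58 + 16.8 = 38.58 Ω.
Voltage divider: V = V_s · (16.80 / 38.58) = 4.36 × 0.4355 = 1.899 V.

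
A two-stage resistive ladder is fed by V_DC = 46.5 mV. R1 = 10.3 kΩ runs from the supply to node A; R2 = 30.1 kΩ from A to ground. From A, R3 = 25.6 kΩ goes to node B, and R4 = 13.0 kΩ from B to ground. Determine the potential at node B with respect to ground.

Looking into the second stage from A: R3 + R4 = 38.60 kΩ appears in parallel with R2.
Effective lower resistance at A: R2 ‖ 38.60 = 16.91 kΩ.
First divider: V_A = V_DC · 16.91/(10.3 + 16.91) = 28.90 mV.
V_B = V_A × 0.3368 = 9.733 mV.

V_B ≈ 9.73 mV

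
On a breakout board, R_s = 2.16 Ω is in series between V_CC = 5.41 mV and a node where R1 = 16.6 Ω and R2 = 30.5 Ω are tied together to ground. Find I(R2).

Combine the parallel branches: R_p = (1/16.6 + 1/30.5)⁻¹ = 10.75 Ω.
V_A = 5.41 × 10.75/12.91 = 4.505 mV.
I(R2) = V_A / R2 = 4.505/30.5 = 0.1477 mA.

I ≈ 0.148 mA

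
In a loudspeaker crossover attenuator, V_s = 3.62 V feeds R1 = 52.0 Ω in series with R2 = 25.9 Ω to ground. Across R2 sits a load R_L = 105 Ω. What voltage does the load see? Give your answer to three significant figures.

The load sits in parallel with R2, giving an effective lower resistance R2' = R2·R_L/(R2+R_L) = 20.78 Ω.
Voltage divider with the loaded lower leg: V_out = 3.62 × 20.78/(52.0 + 20.78) = 3.62 × 0.2855 = 1.033 V.
(Unloaded it would be 1.20 V; the load pulls it down.)

V_out ≈ 1.03 V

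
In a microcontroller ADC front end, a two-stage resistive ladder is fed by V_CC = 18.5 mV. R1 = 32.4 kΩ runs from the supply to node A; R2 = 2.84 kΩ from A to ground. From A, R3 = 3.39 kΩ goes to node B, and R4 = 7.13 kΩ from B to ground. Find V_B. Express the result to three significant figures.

Node A sees R2 in parallel with the series input of stage 2, R3 + R4 = 10.52 kΩ.
Effective lower resistance at A: R2 ‖ 10.52 = 2.236 kΩ.
V_A = 18.5 × 2.236/(32.4 + 2.236) = 1.194 mV.
V_B = V_A × 0.6778 = 0.8095 mV.

V_B ≈ 0.810 mV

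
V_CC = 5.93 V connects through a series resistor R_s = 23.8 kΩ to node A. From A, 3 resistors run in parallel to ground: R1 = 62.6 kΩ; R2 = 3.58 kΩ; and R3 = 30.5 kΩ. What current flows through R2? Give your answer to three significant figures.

I ≈ 0.188 mA

Parallel bank: R_p = 1/(1/62.6 + 1/3.58 + 1/30.5) = 3.048 kΩ.
V_A = 5.93 × 3.048/26.85 = 0.6732 V.
Branch current I = V_A/R2 = 0.6732/3.58 = 0.1880 mA.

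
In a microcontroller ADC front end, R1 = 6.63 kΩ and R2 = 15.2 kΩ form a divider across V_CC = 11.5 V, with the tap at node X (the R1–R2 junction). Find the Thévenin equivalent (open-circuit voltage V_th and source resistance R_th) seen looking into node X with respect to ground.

With X open, the divider is unloaded: V_th = 11.5 × 15.2/21.83 = 8.007 V.
With V_CC suppressed (replaced by a short), R_th = R1 ‖ R2 = (6.630 × 15.2)/(6.630 + 15.2) = 4.616 kΩ.

V_th ≈ 8.01 V, R_th ≈ 4.62 kΩ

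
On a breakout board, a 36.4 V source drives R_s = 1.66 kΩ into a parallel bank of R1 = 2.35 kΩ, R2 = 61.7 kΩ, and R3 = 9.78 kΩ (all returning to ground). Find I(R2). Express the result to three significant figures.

Equivalent of the parallel group: R_p = 1.838 kΩ.
V_A = 36.4 × 1.838/3.498 = 19.13 V.
Branch current I = V_A/R2 = 19.13/61.7 = 0.3100 mA.

I ≈ 0.310 mA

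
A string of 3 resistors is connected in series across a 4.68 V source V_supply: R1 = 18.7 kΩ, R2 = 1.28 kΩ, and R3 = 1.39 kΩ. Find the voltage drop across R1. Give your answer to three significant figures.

V ≈ 4.10 V

ΣR = 18.7 + 1.28 + 1.39 = 21.37 kΩ.
Voltage divider: V = V_supply · (18.70 / 21.37) = 4.68 × 0.8751 = 4.095 V.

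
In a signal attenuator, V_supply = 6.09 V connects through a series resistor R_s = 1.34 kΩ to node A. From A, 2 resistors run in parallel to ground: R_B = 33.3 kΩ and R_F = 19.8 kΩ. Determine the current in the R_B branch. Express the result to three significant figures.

I ≈ 0.165 mA

Parallel bank: R_p = 1/(1/33.3 + 1/19.8) = 12.42 kΩ.
Node voltage V_A = V_supply · R_p/(R_s + R_p) = 6.09 × 0.9026 = 5.497 V.
Branch current I = V_A/R_B = 5.497/33.3 = 0.1651 mA.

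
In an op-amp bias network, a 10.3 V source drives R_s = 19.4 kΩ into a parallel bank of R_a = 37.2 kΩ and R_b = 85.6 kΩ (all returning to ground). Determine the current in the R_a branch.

I ≈ 0.158 mA

Equivalent of the parallel group: R_p = 25.93 kΩ.
V_A by voltage divider: V_A = 10.3 × 25.93/(19.4 + 25.93) = 5.892 V.
Branch current I = V_A/R_a = 5.892/37.2 = 0.1584 mA.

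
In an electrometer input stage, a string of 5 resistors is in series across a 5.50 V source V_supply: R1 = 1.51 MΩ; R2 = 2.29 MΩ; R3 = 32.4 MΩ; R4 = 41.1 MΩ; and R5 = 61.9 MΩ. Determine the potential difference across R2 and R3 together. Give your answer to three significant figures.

Total series resistance ΣR = 1.51 + 2.29 + 32.4 + 41.1 + 61.9 = 139.2 MΩ.
R_{R2..R3} = 2.29 + 32.4 = 34.69 MΩ.
By the voltage-divider rule, V = 5.50 × 34.69/139.2 = 1.371 V.

V ≈ 1.37 V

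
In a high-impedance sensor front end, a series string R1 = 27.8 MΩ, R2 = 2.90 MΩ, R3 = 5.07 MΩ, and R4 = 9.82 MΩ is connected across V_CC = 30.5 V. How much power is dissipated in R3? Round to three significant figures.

Series current I = V_CC/ΣR = 30.5/45.59 = 0.6690 µA.
P(R3) = I²·R3 = (0.6690)² × 5.07 = 2.269 µW.

P ≈ 2.27 µW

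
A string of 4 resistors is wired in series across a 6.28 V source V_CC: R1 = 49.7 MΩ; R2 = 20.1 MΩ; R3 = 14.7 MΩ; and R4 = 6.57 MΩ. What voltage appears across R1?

ΣR = 49.7 + 20.1 + 14.7 + 6.57 = 91.07 MΩ.
Voltage divider: V = V_CC · (49.70 / 91.07) = 6.28 × 0.5457 = 3.427 V.

V ≈ 3.43 V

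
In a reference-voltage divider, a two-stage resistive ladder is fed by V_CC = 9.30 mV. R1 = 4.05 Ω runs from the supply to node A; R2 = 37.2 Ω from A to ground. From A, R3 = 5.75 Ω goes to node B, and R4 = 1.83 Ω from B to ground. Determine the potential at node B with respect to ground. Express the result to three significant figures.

V_B ≈ 1.37 mV

Looking into the second stage from A: R3 + R4 = 7.580 Ω appears in parallel with R2.
Effective lower resistance at A: R2 ‖ 7.580 = 6.297 Ω.
So V_A = 9.30 × 0.6086 = 5.660 mV.
V_B = V_A × 0.2414 = 1.366 mV.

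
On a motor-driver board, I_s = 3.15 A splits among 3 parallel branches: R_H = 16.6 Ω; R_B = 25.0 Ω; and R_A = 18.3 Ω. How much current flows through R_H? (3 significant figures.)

I ≈ 1.23 A

ΣG = 1/16.6 + 1/25.0 + 1/18.3 = 0.1549.
Current divider: I(R_H) = I_s · G_k/ΣG = 3.15 × (0.06024/0.1549) = 3.15 × 0.3889 = 1.225 A.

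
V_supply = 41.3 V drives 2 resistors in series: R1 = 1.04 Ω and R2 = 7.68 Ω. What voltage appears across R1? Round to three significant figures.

V ≈ 4.93 V

Series total: ΣR = 1.04 + 7.68 = 8.720 Ω.
V = V_supply · R/ΣR = 41.3 × 0.1193 = 4.926 V.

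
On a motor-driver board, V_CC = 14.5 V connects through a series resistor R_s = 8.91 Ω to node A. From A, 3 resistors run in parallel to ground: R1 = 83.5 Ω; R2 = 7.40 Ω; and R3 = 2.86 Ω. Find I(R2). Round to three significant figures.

Parallel bank: R_p = 1/(1/83.5 + 1/7.40 + 1/2.86) = 2.013 Ω.
Node voltage V_A = V_CC · R_p/(R_s + R_p) = 14.5 × 0.1843 = 2.672 V.
Branch current I = V_A/R2 = 2.672/7.40 = 0.3611 A.

I ≈ 0.361 A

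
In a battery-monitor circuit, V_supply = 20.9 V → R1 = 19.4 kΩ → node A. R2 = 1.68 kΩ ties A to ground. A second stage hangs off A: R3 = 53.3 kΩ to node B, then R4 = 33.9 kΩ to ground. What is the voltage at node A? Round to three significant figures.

The second stage (R3 + R4 = 87.20 kΩ) loads node A in parallel with R2.
R2 ‖ (R3+R4) = 1.648 kΩ.
First divider: V_A = V_supply · 1.648/(19.4 + 1.648) = 1.637 V.

V_A ≈ 1.64 V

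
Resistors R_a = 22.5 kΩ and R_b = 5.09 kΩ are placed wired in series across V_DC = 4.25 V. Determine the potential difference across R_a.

V ≈ 3.47 V

ΣR = 22.5 + 5.09 = 27.59 kΩ.
By the voltage-divider rule, V = 4.25 × 22.50/27.59 = 3.466 V.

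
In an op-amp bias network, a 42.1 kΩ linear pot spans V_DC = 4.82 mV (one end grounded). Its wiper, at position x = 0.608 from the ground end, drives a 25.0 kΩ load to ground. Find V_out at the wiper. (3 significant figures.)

The pot divides into 16.50 kΩ above the wiper and 25.60 kΩ below.
Lower segment in parallel with the load: 25.60 ‖ 25.0 = 12.65 kΩ.
V_out = 4.82 × 12.65/(16.50 + 12.65) = 2.091 mV.

V_out ≈ 2.09 mV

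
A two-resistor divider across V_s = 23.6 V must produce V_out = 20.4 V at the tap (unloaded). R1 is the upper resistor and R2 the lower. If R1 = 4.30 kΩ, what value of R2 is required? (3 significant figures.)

R2 ≈ 27.4 kΩ

V_out/V_s = R2/(R1+R2) = 0.8644.
So R2 = R1 · V_out/(V_s − V_out) = 4.30 × 20.4/(23.6 − 20.4) = 4.30 × 6.375 = 27.41 kΩ.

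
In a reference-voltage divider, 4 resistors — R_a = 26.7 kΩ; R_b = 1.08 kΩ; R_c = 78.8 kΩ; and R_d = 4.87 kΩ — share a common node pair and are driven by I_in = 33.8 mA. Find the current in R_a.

ΣG = 1/26.7 + 1/1.08 + 1/78.8 + 1/4.87 = 1.181.
R_a takes the fraction G_k/ΣG = 0.03745/1.181 = 0.03170, so I = 33.8 × 0.03170 = 1.072 mA.

I ≈ 1.07 mA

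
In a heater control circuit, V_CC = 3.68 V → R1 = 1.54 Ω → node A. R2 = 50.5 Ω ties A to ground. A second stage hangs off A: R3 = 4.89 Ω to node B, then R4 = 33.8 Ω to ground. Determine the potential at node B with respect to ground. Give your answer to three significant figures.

The second stage (R3 + R4 = 38.69 Ω) loads node A in parallel with R2.
R2 ‖ (R3+R4) = 21.91 Ω.
First divider: V_A = V_CC · 21.91/(1.54 + 21.91) = 3.438 V.
Then the unloaded second divider: V_B = V_A × R4/(R3+R4) = 3.438 × 0.8736 = 3.004 V.

V_B ≈ 3.00 V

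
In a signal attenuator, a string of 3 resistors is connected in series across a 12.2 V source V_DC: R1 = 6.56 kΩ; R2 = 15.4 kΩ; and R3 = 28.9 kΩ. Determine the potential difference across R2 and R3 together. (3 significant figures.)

Series total: ΣR = 6.56 + 15.4 + 28.9 = 50.86 kΩ.
R_{R2..R3} = 15.4 + 28.9 = 44.30 kΩ.
By the voltage-divider rule, V = 12.2 × 44.30/50.86 = 10.63 V.

V ≈ 10.6 V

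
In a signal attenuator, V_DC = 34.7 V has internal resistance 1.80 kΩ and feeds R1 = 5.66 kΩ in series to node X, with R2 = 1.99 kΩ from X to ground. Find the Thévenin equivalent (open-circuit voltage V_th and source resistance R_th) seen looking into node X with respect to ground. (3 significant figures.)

R1' = 1.80 + 5.66 = 7.460 kΩ (source resistance + R1).
With X open, the divider is unloaded: V_th = 34.7 × 1.99/9.450 = 7.307 V.
With V_DC suppressed (replaced by a short), R_th = R1' ‖ R2 = (7.460 × 1.99)/(7.460 + 1.99) = 1.571 kΩ.

V_th ≈ 7.31 V, R_th ≈ 1.57 kΩ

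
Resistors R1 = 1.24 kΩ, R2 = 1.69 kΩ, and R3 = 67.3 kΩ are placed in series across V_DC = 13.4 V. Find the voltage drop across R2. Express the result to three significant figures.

V ≈ 0.322 V

Total series resistance ΣR = 1.24 + 1.69 + 67.3 = 70.23 kΩ.
V = V_DC · R/ΣR = 13.4 × 0.02406 = 0.3225 V.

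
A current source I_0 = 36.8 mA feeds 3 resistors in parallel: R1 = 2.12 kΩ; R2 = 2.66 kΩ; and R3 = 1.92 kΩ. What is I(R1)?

ΣG = 1/2.12 + 1/2.66 + 1/1.92 = 1.368.
Current divider: I(R1) = I_0 · G_k/ΣG = 36.8 × (0.4717/1.368) = 36.8 × 0.3447 = 12.68 mA.

I ≈ 12.7 mA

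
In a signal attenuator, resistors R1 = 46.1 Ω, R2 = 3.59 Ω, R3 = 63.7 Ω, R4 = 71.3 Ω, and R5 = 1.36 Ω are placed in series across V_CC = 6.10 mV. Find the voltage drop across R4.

Total series resistance ΣR = 46.1 + 3.59 + 63.7 + 71.3 + 1.36 = 186.1 Ω.
By the voltage-divider rule, V = 6.10 × 71.30/186.1 = 2.338 mV.

V ≈ 2.34 mV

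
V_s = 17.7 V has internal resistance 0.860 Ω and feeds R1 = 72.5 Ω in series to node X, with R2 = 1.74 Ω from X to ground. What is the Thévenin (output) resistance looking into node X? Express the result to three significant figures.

R1' = 0.860 + 72.5 = 73.36 Ω (source resistance + R1).
With V_s suppressed (replaced by a short), R_th = R1' ‖ R2 = (73.36 × 1.74)/(73.36 + 1.74) = 1.700 Ω.

R_th ≈ 1.70 Ω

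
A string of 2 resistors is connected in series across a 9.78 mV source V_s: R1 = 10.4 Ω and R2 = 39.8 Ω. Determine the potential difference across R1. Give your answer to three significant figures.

Series total: ΣR = 10.4 + 39.8 = 50.20 Ω.
Voltage divider: V = V_s · (10.40 / 50.20) = 9.78 × 0.2072 = 2.026 mV.

V ≈ 2.03 mV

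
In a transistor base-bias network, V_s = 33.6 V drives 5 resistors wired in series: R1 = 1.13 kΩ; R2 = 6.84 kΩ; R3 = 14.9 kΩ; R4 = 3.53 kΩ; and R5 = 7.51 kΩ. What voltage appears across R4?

V ≈ 3.50 V

ΣR = 1.13 + 6.84 + 14.9 + 3.53 + 7.51 = 33.91 kΩ.
V = V_s · R/ΣR = 33.6 × 0.1041 = 3.498 V.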